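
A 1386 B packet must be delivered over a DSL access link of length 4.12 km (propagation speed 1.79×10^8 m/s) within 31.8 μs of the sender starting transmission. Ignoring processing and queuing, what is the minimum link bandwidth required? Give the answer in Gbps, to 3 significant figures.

1.26 Gbps

L = 11088 bits.
Propagation delay = 4120 / 179000000 = 23.0168 μs.
Transmission budget = 31.8 − 23.0168 = 8.78324 μs.
R ≥ L / t_tx = 11088 bits / 8.78324e-06 s = 1.26 Gbps.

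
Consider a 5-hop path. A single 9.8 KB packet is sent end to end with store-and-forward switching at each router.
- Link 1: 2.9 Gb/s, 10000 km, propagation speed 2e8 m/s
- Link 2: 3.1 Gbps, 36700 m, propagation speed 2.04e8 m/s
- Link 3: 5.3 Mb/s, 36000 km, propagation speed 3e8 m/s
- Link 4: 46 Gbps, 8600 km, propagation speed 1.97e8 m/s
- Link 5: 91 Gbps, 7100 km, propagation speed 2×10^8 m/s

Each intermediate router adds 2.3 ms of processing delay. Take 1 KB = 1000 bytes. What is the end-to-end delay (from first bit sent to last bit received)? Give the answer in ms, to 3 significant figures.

L = 78400 bits.
Transmission delays (L/R per hop): 0.0270345, 0.0252903, 14.7925, 0.00170435, 0.000861538 ms; sum = 14.8473 ms.
Propagation delays (d/s per hop): 50, 0.179902, 120, 43.6548, 35.5 ms; sum = 249.335 ms.
Processing at 4 router(s): 4 × 2.3 ms = 9.2 ms.
End-to-end = 273 ms.

273 ms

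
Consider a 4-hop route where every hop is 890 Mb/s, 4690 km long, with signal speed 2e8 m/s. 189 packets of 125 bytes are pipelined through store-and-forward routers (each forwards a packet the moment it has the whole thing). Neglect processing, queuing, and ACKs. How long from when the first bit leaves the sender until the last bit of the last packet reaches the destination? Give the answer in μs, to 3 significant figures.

Per-hop transmission t_tx = L/R = 1000/890000000 = 1.1236 μs.
Per-hop propagation t_prop = 4690000/200000000 = 23450 μs.
Pipeline fill: first packet needs 4·t_tx to clear all hops; remaining 188 packets each add one t_tx.
Total = (4+189-1)·t_tx + 4·t_prop = 192·1.1236 + 4·23450 = 94000 μs.

94000 μs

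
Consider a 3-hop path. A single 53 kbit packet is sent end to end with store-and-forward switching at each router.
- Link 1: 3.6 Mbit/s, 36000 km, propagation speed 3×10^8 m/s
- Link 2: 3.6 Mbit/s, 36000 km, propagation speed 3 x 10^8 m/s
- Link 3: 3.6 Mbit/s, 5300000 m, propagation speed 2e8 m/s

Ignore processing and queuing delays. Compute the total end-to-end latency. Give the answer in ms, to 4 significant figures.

L = 53000 bits.
Transmission delay per hop = L/R = 53000/3600000 = 14.7222 ms; 3 hops → 44.1667 ms.
Propagation delays (d/s per hop): 120, 120, 26.5 ms; sum = 266.5 ms.
End-to-end = 310.7 ms.

310.7 ms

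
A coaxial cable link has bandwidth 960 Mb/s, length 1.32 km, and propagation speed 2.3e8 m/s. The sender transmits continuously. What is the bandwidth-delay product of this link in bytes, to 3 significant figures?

689 bytes

Propagation delay = 1320 / 2.3e+08 = 5.73913e-06 s.
BDP = R × t_prop = 960000000 × 5.73913e-06 = 5509.57 bits.
In bytes: 5509.57/8 = 689 bytes.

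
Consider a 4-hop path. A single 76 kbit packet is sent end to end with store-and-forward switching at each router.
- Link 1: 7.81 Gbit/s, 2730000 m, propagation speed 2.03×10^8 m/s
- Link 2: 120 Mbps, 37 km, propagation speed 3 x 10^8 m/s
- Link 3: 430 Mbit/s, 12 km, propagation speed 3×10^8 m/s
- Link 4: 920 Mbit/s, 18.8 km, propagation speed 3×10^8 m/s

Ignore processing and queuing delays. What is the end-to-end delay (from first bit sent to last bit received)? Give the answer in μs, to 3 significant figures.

14600 μs

L = 76000 bits.
Transmission delays (L/R per hop): 9.73111, 633.333, 176.744, 82.6087 μs; sum = 902.417 μs.
Propagation delays (d/s per hop): 13448.3, 123.333, 40, 62.6667 μs; sum = 13674.3 μs.
End-to-end = 14600 μs.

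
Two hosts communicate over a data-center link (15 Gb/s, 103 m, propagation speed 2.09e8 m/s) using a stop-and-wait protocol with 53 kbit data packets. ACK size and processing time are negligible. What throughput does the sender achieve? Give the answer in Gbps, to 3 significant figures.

11.7 Gbps

t_tx = L/R = 53000/15000000000 = 3.53333e-06 s.
t_prop = 103/209000000 = 4.92823e-07 s; RTT = 9.85646e-07 s.
Cycle = t_tx + RTT = 4.51898e-06 s.
Throughput = L / cycle = 53000 / 4.51898e-06 = 11.7 Gbps.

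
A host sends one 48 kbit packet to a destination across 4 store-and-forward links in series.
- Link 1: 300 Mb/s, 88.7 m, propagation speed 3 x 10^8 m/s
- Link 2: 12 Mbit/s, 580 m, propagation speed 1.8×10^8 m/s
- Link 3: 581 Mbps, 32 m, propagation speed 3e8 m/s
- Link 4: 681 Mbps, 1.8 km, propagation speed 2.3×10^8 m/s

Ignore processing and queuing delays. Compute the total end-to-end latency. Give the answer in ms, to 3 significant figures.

L = 48000 bits.
Transmission delays (L/R per hop): 0.16, 4, 0.0826162, 0.0704846 ms; sum = 4.3131 ms.
Propagation delays (d/s per hop): 0.000295667, 0.00322222, 0.000106667, 0.00782609 ms; sum = 0.0114506 ms.
End-to-end = 4.32 ms.

4.32 ms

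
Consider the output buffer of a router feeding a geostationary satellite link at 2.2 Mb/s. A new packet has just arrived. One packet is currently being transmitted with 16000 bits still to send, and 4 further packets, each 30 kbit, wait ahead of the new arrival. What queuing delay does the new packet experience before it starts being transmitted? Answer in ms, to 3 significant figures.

61.8 ms

Each queued packet: L/R = 30000/2200000 = 13.6364 ms.
4 queued → 54.5455 ms.
Plus remaining 16000 bits of current packet: 7.27273 ms.
Queuing delay = 61.8 ms.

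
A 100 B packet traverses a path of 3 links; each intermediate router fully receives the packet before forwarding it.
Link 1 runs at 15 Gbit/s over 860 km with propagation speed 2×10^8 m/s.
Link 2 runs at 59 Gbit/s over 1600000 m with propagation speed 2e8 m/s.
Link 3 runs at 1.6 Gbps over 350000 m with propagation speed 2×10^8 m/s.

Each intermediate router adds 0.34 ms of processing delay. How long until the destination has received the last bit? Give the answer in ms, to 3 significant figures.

14.7 ms

L = 100 × 8 = 800 bits.
Transmission delays (L/R per hop): 5.33333e-05, 1.35593e-05, 0.0005 ms; sum = 0.000566893 ms.
Propagation delays (d/s per hop): 4.3, 8, 1.75 ms; sum = 14.05 ms.
Processing at 2 router(s): 2 × 0.34 ms = 0.68 ms.
End-to-end = 14.7 ms.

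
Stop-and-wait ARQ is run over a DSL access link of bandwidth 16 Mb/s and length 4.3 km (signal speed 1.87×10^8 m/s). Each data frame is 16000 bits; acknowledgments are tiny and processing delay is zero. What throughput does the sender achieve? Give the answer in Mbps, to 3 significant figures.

15.3 Mbps

t_tx = L/R = 16000/16000000 = 0.001 s.
t_prop = 4300/187000000 = 2.29947e-05 s; RTT = 4.59893e-05 s.
Cycle = t_tx + RTT = 0.00104599 s.
Throughput = L / cycle = 16000 / 0.00104599 = 15.3 Mbps.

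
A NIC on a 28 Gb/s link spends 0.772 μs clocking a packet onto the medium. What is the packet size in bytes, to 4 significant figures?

2702 bytes

L = R × t_tx = 28000000000 b/s × 7.72e-07 s = 21616 bits.
In bytes: 21616 / 8 = 2702 bytes.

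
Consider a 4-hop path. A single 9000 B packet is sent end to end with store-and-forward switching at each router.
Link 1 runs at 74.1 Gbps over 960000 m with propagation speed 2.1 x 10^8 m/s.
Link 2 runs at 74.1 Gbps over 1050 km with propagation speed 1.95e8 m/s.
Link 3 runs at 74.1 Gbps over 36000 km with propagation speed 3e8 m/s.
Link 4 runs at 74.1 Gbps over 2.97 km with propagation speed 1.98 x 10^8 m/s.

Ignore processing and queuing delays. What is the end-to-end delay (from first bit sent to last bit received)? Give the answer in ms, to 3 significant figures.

L = 9000 × 8 = 72000 bits.
Transmission delay per hop = L/R = 72000/74100000000 = 0.00097166 ms; 4 hops → 0.00388664 ms.
Propagation delays (d/s per hop): 4.57143, 5.38462, 120, 0.015 ms; sum = 129.971 ms.
End-to-end = 130 ms.

130 ms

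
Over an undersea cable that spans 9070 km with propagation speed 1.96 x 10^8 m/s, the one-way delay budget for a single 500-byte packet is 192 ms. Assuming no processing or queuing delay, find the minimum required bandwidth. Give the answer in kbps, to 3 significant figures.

27.4 kbps

L = 4000 bits.
Propagation delay = 9070000 / 196000000 = 46.2755 ms.
Transmission budget = 192 − 46.2755 = 145.724 ms.
R ≥ L / t_tx = 4000 bits / 0.145724 s = 27.4 kbps.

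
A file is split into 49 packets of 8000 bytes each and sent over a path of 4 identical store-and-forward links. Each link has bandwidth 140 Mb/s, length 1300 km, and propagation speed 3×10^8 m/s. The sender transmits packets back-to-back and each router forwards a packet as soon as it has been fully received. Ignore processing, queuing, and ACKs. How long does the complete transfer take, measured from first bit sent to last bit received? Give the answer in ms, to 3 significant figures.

41.1 ms

Per-hop transmission t_tx = L/R = 64000/140000000 = 0.457143 ms.
Per-hop propagation t_prop = 1300000/300000000 = 4.33333 ms.
Pipeline fill: first packet needs 4·t_tx to clear all hops; remaining 48 packets each add one t_tx.
Total = (4+49-1)·t_tx + 4·t_prop = 52·0.457143 + 4·4.33333 = 41.1 ms.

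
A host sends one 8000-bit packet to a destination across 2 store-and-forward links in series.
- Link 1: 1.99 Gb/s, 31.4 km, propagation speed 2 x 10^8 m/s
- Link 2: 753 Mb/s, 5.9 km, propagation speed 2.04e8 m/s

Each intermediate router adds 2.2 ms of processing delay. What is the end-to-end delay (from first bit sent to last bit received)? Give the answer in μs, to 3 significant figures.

2400 μs

Transmission delays (L/R per hop): 4.0201, 10.6242 μs; sum = 14.6443 μs.
Propagation delays (d/s per hop): 157, 28.9216 μs; sum = 185.922 μs.
Processing at 1 router(s): 1 × 2.2 ms = 2200 μs.
End-to-end = 2400 μs.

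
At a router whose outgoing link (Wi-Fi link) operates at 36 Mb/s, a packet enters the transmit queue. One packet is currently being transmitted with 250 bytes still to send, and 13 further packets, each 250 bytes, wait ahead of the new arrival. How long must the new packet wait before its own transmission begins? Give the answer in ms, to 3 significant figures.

0.778 ms

Each queued packet: L/R = 2000/36000000 = 0.0555556 ms.
13 queued → 0.722222 ms.
Plus remaining 2000 bits of current packet: 0.0555556 ms.
Queuing delay = 0.778 ms.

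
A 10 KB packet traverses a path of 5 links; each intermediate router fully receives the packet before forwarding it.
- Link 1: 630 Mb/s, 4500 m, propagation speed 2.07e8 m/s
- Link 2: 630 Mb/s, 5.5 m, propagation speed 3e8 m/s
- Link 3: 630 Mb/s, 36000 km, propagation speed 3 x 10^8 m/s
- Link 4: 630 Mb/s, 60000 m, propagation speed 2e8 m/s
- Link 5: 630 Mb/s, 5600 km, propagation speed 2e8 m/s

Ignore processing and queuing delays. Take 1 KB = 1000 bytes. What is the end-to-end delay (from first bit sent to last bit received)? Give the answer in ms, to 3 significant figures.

149 ms

L = 80000 bits.
Transmission delay per hop = L/R = 80000/630000000 = 0.126984 ms; 5 hops → 0.634921 ms.
Propagation delays (d/s per hop): 0.0217391, 1.83333e-05, 120, 0.3, 28 ms; sum = 148.322 ms.
End-to-end = 149 ms.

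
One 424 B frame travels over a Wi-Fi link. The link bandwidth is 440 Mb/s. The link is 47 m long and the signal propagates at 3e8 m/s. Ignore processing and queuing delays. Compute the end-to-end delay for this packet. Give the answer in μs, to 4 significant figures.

7.866 μs

L = 424 × 8 = 3392 bits.
Transmission delay = L/R = 3392 / 440000000 = 7.70909 μs.
Propagation delay = d/s = 47 m / 300000000 m/s = 0.156667 μs.
Total = 7.866 μs.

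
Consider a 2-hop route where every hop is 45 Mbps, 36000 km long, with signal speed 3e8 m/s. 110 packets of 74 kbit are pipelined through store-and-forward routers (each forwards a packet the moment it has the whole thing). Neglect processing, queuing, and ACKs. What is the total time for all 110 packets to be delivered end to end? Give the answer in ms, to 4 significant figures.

422.5 ms

Per-hop transmission t_tx = L/R = 74000/45000000 = 1.64444 ms.
Per-hop propagation t_prop = 36000000/300000000 = 120 ms.
Pipeline fill: first packet needs 2·t_tx to clear all hops; remaining 109 packets each add one t_tx.
Total = (2+110-1)·t_tx + 2·t_prop = 111·1.64444 + 2·120 = 422.5 ms.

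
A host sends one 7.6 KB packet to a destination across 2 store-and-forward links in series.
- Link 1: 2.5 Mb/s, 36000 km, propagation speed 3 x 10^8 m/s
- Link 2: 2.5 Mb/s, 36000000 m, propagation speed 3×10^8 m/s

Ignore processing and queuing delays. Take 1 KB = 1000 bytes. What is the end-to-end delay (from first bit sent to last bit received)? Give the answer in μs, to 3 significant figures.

289000 μs

L = 60800 bits.
Transmission delay per hop = L/R = 60800/2500000 = 24320 μs; 2 hops → 48640 μs.
Propagation delays (d/s per hop): 120000, 120000 μs; sum = 240000 μs.
End-to-end = 289000 μs.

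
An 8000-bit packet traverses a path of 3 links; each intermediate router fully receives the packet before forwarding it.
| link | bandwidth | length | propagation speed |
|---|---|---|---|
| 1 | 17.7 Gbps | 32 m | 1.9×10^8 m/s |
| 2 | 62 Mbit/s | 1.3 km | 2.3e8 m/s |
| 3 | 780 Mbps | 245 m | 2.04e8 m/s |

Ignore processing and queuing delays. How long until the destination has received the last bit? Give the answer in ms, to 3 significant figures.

Transmission delays (L/R per hop): 0.000451977, 0.129032, 0.0102564 ms; sum = 0.139741 ms.
Propagation delays (d/s per hop): 0.000168421, 0.00565217, 0.00120098 ms; sum = 0.00702158 ms.
End-to-end = 0.147 ms.

0.147 ms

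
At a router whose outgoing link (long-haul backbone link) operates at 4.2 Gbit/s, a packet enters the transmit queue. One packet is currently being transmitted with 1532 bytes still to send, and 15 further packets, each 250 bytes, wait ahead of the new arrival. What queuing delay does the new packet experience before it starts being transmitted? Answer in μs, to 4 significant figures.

10.06 μs

Each queued packet: L/R = 2000/4200000000 = 0.47619 μs.
15 queued → 7.14286 μs.
Plus remaining 12256 bits of current packet: 2.9181 μs.
Queuing delay = 10.06 μs.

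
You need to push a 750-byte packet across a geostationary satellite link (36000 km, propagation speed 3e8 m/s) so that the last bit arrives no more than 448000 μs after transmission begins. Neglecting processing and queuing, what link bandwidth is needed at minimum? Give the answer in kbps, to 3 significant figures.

L = 6000 bits.
Propagation delay = 36000000 / 300000000 = 120000 μs.
Transmission budget = 448000 − 120000 = 328000 μs.
R ≥ L / t_tx = 6000 bits / 0.328 s = 18.3 kbps.

18.3 kbps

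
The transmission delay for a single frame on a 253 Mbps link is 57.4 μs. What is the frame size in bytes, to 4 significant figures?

1815 bytes

L = R × t_tx = 253000000 b/s × 5.74e-05 s = 14522.2 bits.
In bytes: 14522.2 / 8 = 1815 bytes.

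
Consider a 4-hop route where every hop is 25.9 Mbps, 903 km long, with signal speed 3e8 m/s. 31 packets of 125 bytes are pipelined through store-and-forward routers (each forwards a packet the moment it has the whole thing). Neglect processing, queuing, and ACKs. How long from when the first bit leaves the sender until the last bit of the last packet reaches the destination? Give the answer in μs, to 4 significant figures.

13350 μs

Per-hop transmission t_tx = L/R = 1000/25900000 = 38.61 μs.
Per-hop propagation t_prop = 903000/300000000 = 3010 μs.
Pipeline fill: first packet needs 4·t_tx to clear all hops; remaining 30 packets each add one t_tx.
Total = (4+31-1)·t_tx + 4·t_prop = 34·38.61 + 4·3010 = 13350 μs.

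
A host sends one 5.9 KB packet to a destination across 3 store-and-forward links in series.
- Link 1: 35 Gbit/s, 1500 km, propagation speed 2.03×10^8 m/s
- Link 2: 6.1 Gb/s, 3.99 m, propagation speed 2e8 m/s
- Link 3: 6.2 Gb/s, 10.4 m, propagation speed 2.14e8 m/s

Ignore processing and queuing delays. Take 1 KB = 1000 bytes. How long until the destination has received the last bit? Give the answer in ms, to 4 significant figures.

7.406 ms

L = 47200 bits.
Transmission delays (L/R per hop): 0.00134857, 0.0077377, 0.0076129 ms; sum = 0.0166992 ms.
Propagation delays (d/s per hop): 7.38916, 1.995e-05, 4.85981e-05 ms; sum = 7.38923 ms.
End-to-end = 7.406 ms.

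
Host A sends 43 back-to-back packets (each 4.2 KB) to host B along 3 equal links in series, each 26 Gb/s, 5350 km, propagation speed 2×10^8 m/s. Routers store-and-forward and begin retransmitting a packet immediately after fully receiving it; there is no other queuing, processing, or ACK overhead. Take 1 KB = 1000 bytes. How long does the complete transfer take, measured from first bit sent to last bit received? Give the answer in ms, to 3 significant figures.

80.3 ms

Per-hop transmission t_tx = L/R = 33600/26000000000 = 0.00129231 ms.
Per-hop propagation t_prop = 5350000/200000000 = 26.75 ms.
Pipeline fill: first packet needs 3·t_tx to clear all hops; remaining 42 packets each add one t_tx.
Total = (3+43-1)·t_tx + 3·t_prop = 45·0.00129231 + 3·26.75 = 80.3 ms.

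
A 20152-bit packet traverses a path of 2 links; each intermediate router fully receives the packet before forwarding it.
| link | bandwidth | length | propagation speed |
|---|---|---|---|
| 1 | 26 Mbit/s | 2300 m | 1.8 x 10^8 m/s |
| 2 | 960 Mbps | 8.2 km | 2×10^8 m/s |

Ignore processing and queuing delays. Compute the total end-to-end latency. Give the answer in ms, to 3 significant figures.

0.850 ms

Transmission delays (L/R per hop): 0.775077, 0.0209917 ms; sum = 0.796069 ms.
Propagation delays (d/s per hop): 0.0127778, 0.041 ms; sum = 0.0537778 ms.
End-to-end = 0.850 ms.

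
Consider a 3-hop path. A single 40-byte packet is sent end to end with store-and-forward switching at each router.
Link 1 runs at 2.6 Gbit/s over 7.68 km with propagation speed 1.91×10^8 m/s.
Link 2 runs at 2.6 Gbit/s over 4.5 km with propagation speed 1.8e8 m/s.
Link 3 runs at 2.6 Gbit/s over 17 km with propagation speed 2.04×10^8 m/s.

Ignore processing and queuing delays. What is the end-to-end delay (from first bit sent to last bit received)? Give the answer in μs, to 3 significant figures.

L = 40 × 8 = 320 bits.
Transmission delay per hop = L/R = 320/2600000000 = 0.123077 μs; 3 hops → 0.369231 μs.
Propagation delays (d/s per hop): 40.2094, 25, 83.3333 μs; sum = 148.543 μs.
End-to-end = 149 μs.

149 μs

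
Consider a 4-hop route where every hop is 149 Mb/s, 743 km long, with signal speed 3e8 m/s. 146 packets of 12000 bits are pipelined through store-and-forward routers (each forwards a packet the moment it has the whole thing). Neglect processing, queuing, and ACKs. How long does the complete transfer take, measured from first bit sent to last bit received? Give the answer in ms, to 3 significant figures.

21.9 ms

Per-hop transmission t_tx = L/R = 12000/149000000 = 0.0805369 ms.
Per-hop propagation t_prop = 743000/300000000 = 2.47667 ms.
Pipeline fill: first packet needs 4·t_tx to clear all hops; remaining 145 packets each add one t_tx.
Total = (4+146-1)·t_tx + 4·t_prop = 149·0.0805369 + 4·2.47667 = 21.9 ms.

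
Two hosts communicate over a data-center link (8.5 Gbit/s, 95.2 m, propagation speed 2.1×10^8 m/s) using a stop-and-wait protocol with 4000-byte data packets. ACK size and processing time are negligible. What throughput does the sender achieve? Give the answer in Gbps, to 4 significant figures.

6.850 Gbps

t_tx = L/R = 32000/8500000000 = 3.76471e-06 s.
t_prop = 95.2/210000000 = 4.53333e-07 s; RTT = 9.06667e-07 s.
Cycle = t_tx + RTT = 4.67137e-06 s.
Throughput = L / cycle = 32000 / 4.67137e-06 = 6.850 Gbps.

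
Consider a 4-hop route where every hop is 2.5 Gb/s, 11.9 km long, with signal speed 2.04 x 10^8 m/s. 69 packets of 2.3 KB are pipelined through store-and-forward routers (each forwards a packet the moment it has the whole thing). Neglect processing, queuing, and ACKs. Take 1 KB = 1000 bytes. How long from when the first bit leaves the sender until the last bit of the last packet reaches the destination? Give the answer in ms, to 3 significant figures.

0.763 ms

Per-hop transmission t_tx = L/R = 18400/2500000000 = 0.00736 ms.
Per-hop propagation t_prop = 11900/204000000 = 0.0583333 ms.
Pipeline fill: first packet needs 4·t_tx to clear all hops; remaining 68 packets each add one t_tx.
Total = (4+69-1)·t_tx + 4·t_prop = 72·0.00736 + 4·0.0583333 = 0.763 ms.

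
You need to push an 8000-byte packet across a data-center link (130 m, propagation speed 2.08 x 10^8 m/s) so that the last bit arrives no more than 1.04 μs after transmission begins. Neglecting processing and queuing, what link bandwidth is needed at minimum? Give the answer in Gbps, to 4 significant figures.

L = 64000 bits.
Propagation delay = 130 / 208000000 = 0.625 μs.
Transmission budget = 1.04 − 0.625 = 0.415 μs.
R ≥ L / t_tx = 64000 bits / 4.15e-07 s = 154.2 Gbps.

154.2 Gbps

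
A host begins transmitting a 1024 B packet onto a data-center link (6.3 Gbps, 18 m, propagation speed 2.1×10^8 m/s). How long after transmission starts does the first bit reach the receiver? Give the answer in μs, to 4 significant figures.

First bit experiences only propagation delay: d/s = 18/210000000 = 0.08571 μs.

0.08571 μs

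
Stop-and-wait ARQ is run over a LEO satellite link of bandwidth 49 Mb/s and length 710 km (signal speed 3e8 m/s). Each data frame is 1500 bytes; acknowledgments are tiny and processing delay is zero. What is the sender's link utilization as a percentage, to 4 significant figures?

t_tx = L/R = 12000/49000000 = 0.000244898 s.
t_prop = 710000/300000000 = 0.00236667 s; RTT = 0.00473333 s.
Cycle = t_tx + RTT = 0.00497823 s.
Utilization = t_tx / cycle = 0.000244898/0.00497823 = 4.919 %.

4.919 %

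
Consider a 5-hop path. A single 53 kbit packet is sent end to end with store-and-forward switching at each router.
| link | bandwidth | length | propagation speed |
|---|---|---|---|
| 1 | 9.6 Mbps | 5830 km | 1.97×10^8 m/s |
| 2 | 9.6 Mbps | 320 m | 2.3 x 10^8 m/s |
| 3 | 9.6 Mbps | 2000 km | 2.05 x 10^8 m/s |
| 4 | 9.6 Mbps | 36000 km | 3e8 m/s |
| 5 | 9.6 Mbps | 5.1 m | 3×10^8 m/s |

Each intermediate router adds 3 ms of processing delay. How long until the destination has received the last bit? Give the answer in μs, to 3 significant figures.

L = 53000 bits.
Transmission delay per hop = L/R = 53000/9600000 = 5520.83 μs; 5 hops → 27604.2 μs.
Propagation delays (d/s per hop): 29593.9, 1.3913, 9756.1, 120000, 0.017 μs; sum = 159351 μs.
Processing at 4 router(s): 4 × 3 ms = 12000 μs.
End-to-end = 199000 μs.

199000 μs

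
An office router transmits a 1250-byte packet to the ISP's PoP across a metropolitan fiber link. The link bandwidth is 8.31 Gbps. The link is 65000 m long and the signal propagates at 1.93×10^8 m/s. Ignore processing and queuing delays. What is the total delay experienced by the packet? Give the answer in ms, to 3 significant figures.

L = 1250 × 8 = 10000 bits.
Transmission delay = L/R = 10000 / 8.31e+09 = 0.00120337 ms.
Propagation delay = d/s = 65000 m / 193000000 m/s = 0.336788 ms.
Total = 0.338 ms.

0.338 ms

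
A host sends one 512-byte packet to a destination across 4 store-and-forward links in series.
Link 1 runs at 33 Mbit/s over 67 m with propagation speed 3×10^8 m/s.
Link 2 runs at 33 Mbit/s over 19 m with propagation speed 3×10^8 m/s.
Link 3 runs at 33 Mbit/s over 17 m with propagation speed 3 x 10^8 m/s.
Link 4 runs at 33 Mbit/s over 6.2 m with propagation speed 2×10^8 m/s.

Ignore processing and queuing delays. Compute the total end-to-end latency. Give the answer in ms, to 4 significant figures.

0.4969 ms

L = 512 × 8 = 4096 bits.
Transmission delay per hop = L/R = 4096/33000000 = 0.124121 ms; 4 hops → 0.496485 ms.
Propagation delays (d/s per hop): 0.000223333, 6.33333e-05, 5.66667e-05, 3.1e-05 ms; sum = 0.000374333 ms.
End-to-end = 0.4969 ms.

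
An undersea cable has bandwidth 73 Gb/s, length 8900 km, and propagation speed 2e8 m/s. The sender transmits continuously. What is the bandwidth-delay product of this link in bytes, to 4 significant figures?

406100000 bytes

Propagation delay = 8900000 / 200000000 = 0.0445 s.
BDP = R × t_prop = 73000000000 × 0.0445 = 3248500000 bits.
In bytes: 3248500000/8 = 406100000 bytes.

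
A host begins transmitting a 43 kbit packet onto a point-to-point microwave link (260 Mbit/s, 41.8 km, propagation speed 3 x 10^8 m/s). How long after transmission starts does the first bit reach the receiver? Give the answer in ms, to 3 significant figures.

First bit experiences only propagation delay: d/s = 41800/300000000 = 0.139 ms.

0.139 ms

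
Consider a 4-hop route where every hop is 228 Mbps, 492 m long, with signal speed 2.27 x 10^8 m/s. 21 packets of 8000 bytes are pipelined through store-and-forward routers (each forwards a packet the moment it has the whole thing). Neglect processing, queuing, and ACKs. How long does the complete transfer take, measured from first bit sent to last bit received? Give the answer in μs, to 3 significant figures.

6750 μs

Per-hop transmission t_tx = L/R = 64000/228000000 = 280.702 μs.
Per-hop propagation t_prop = 492/227000000 = 2.1674 μs.
Pipeline fill: first packet needs 4·t_tx to clear all hops; remaining 20 packets each add one t_tx.
Total = (4+21-1)·t_tx + 4·t_prop = 24·280.702 + 4·2.1674 = 6750 μs.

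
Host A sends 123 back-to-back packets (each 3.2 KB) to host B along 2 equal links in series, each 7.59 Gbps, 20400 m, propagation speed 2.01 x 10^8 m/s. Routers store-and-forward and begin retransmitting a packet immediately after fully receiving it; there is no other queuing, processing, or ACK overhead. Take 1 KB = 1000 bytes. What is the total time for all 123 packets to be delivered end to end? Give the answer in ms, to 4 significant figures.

0.6212 ms

Per-hop transmission t_tx = L/R = 25600/7590000000 = 0.00337286 ms.
Per-hop propagation t_prop = 20400/2.01e+08 = 0.101493 ms.
Pipeline fill: first packet needs 2·t_tx to clear all hops; remaining 122 packets each add one t_tx.
Total = (2+123-1)·t_tx + 2·t_prop = 124·0.00337286 + 2·0.101493 = 0.6212 ms.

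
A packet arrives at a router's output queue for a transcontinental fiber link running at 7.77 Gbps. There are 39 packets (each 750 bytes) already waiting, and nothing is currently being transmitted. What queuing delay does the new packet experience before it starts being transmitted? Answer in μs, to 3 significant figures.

30.1 μs

Each queued packet: L/R = 6000/7770000000 = 0.772201 μs.
39 queued → 30.1158 μs.
Queuing delay = 30.1 μs.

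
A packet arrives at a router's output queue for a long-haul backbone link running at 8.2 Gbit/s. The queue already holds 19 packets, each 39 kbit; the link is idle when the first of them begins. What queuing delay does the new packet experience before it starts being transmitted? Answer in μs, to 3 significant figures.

Each queued packet: L/R = 39000/8.2e+09 = 4.7561 μs.
19 queued → 90.3659 μs.
Queuing delay = 90.4 μs.

90.4 μs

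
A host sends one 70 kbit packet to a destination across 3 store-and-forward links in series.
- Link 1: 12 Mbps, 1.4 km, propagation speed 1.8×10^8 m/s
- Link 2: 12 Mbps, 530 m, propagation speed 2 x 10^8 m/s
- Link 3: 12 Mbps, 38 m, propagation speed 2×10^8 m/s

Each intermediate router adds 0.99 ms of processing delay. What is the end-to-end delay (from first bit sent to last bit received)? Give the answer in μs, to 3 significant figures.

L = 70000 bits.
Transmission delay per hop = L/R = 70000/12000000 = 5833.33 μs; 3 hops → 17500 μs.
Propagation delays (d/s per hop): 7.77778, 2.65, 0.19 μs; sum = 10.6178 μs.
Processing at 2 router(s): 2 × 0.99 ms = 1980 μs.
End-to-end = 19500 μs.

19500 μs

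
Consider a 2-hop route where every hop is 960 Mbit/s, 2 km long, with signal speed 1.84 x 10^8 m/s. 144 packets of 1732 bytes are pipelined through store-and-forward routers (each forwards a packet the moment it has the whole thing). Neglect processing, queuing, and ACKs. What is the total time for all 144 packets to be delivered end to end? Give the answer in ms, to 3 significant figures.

Per-hop transmission t_tx = L/R = 13856/960000000 = 0.0144333 ms.
Per-hop propagation t_prop = 2000/184000000 = 0.0108696 ms.
Pipeline fill: first packet needs 2·t_tx to clear all hops; remaining 143 packets each add one t_tx.
Total = (2+144-1)·t_tx + 2·t_prop = 145·0.0144333 + 2·0.0108696 = 2.11 ms.

2.11 ms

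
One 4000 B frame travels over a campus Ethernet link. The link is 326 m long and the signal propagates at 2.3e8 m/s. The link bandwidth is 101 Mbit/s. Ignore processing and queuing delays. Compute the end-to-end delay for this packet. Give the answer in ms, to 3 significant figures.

0.318 ms

L = 4000 × 8 = 32000 bits.
Transmission delay = L/R = 32000 / 101000000 = 0.316832 ms.
Propagation delay = d/s = 326 m / 2.3e+08 m/s = 0.00141739 ms.
Total = 0.318 ms.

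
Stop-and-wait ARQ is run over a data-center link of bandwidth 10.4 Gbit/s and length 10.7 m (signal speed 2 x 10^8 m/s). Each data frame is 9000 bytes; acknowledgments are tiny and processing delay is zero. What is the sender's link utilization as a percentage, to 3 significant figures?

t_tx = L/R = 72000/10400000000 = 6.92308e-06 s.
t_prop = 10.7/200000000 = 5.35e-08 s; RTT = 1.07e-07 s.
Cycle = t_tx + RTT = 7.03008e-06 s.
Utilization = t_tx / cycle = 6.92308e-06/7.03008e-06 = 98.5 %.

98.5 %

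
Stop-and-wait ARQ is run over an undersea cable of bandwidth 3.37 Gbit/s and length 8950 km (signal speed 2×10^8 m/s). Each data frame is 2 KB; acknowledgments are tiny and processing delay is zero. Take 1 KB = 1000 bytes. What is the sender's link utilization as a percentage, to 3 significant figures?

0.00530 %

t_tx = L/R = 16000/3370000000 = 4.74777e-06 s.
t_prop = 8950000/200000000 = 0.04475 s; RTT = 0.0895 s.
Cycle = t_tx + RTT = 0.0895047 s.
Utilization = t_tx / cycle = 4.74777e-06/0.0895047 = 0.00530 %.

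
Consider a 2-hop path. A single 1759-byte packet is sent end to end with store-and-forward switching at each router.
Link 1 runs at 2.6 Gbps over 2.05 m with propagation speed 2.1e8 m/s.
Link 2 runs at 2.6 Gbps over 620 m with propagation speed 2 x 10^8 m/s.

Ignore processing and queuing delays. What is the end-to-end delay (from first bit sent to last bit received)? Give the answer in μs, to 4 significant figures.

13.93 μs

L = 1759 × 8 = 14072 bits.
Transmission delay per hop = L/R = 14072/2600000000 = 5.41231 μs; 2 hops → 10.8246 μs.
Propagation delays (d/s per hop): 0.0097619, 3.1 μs; sum = 3.10976 μs.
End-to-end = 13.93 μs.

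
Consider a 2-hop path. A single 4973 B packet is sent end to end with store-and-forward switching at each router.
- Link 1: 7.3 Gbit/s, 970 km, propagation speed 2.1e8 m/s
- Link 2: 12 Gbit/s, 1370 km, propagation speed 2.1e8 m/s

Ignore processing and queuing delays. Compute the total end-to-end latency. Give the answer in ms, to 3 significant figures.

L = 4973 × 8 = 39784 bits.
Transmission delays (L/R per hop): 0.00544986, 0.00331533 ms; sum = 0.0087652 ms.
Propagation delays (d/s per hop): 4.61905, 6.52381 ms; sum = 11.1429 ms.
End-to-end = 11.2 ms.

11.2 ms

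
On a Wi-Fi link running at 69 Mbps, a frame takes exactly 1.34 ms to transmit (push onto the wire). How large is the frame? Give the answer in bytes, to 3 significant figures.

11600 bytes

L = R × t_tx = 69000000 b/s × 0.00134 s = 92460 bits.
In bytes: 92460 / 8 = 11600 bytes.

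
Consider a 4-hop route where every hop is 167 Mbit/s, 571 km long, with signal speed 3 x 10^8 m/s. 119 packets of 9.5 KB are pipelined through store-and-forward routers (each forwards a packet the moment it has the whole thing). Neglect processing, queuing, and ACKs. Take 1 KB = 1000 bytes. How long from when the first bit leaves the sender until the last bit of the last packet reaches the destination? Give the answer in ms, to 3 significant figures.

63.1 ms

Per-hop transmission t_tx = L/R = 76000/167000000 = 0.45509 ms.
Per-hop propagation t_prop = 571000/300000000 = 1.90333 ms.
Pipeline fill: first packet needs 4·t_tx to clear all hops; remaining 118 packets each add one t_tx.
Total = (4+119-1)·t_tx + 4·t_prop = 122·0.45509 + 4·1.90333 = 63.1 ms.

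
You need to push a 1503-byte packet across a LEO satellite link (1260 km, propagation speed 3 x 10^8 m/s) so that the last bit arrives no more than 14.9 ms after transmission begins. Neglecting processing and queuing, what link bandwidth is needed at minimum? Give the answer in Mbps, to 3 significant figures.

1.12 Mbps

L = 12024 bits.
Propagation delay = 1260000 / 300000000 = 4.2 ms.
Transmission budget = 14.9 − 4.2 = 10.7 ms.
R ≥ L / t_tx = 12024 bits / 0.0107 s = 1.12 Mbps.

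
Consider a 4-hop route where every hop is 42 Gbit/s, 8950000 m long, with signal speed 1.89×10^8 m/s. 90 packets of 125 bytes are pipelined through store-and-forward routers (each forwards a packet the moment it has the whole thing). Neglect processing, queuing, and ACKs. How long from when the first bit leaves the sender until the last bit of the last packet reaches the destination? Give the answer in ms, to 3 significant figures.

189 ms

Per-hop transmission t_tx = L/R = 1000/42000000000 = 2.38095e-05 ms.
Per-hop propagation t_prop = 8950000/189000000 = 47.3545 ms.
Pipeline fill: first packet needs 4·t_tx to clear all hops; remaining 89 packets each add one t_tx.
Total = (4+90-1)·t_tx + 4·t_prop = 93·2.38095e-05 + 4·47.3545 = 189 ms.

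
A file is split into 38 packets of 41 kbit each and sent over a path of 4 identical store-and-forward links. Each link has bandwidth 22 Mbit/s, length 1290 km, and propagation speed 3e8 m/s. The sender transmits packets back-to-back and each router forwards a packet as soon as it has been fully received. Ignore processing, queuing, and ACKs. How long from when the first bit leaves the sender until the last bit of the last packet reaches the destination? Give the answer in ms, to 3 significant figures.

Per-hop transmission t_tx = L/R = 41000/22000000 = 1.86364 ms.
Per-hop propagation t_prop = 1290000/300000000 = 4.3 ms.
Pipeline fill: first packet needs 4·t_tx to clear all hops; remaining 37 packets each add one t_tx.
Total = (4+38-1)·t_tx + 4·t_prop = 41·1.86364 + 4·4.3 = 93.6 ms.

93.6 ms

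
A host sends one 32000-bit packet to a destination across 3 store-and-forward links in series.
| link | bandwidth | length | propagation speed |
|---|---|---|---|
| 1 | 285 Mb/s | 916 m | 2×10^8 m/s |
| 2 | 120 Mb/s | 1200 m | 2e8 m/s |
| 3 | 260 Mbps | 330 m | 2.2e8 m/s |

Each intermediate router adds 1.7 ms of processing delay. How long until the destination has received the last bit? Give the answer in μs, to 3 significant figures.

Transmission delays (L/R per hop): 112.281, 266.667, 123.077 μs; sum = 502.024 μs.
Propagation delays (d/s per hop): 4.58, 6, 1.5 μs; sum = 12.08 μs.
Processing at 2 router(s): 2 × 1.7 ms = 3400 μs.
End-to-end = 3910 μs.

3910 μs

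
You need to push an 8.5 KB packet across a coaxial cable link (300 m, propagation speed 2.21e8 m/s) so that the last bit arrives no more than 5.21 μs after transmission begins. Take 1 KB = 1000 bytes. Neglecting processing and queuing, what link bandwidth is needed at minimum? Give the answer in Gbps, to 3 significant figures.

17.7 Gbps

L = 68000 bits.
Propagation delay = 300 / 221000000 = 1.35747 μs.
Transmission budget = 5.21 − 1.35747 = 3.85253 μs.
R ≥ L / t_tx = 68000 bits / 3.85253e-06 s = 17.7 Gbps.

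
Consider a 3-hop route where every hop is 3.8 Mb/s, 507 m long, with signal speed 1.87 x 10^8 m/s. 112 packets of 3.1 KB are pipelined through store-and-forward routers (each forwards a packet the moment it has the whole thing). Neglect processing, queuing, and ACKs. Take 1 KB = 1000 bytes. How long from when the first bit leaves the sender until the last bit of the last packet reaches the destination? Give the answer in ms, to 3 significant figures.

744 ms

Per-hop transmission t_tx = L/R = 24800/3800000 = 6.52632 ms.
Per-hop propagation t_prop = 507/187000000 = 0.00271123 ms.
Pipeline fill: first packet needs 3·t_tx to clear all hops; remaining 111 packets each add one t_tx.
Total = (3+112-1)·t_tx + 3·t_prop = 114·6.52632 + 3·0.00271123 = 744 ms.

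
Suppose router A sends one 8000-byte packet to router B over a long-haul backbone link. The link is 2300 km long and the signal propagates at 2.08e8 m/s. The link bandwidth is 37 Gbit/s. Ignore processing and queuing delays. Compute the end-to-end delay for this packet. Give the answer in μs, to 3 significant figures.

11100 μs

L = 8000 × 8 = 64000 bits.
Transmission delay = L/R = 64000 / 37000000000 = 1.72973 μs.
Propagation delay = d/s = 2300000 m / 208000000 m/s = 11057.7 μs.
Total = 11100 μs.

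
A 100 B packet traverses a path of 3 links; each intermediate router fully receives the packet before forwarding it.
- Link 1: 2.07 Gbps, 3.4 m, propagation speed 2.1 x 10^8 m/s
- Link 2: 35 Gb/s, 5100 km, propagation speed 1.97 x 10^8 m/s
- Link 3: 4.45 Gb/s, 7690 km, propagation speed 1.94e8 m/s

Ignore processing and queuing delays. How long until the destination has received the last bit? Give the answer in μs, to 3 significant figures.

65500 μs

L = 100 × 8 = 800 bits.
Transmission delays (L/R per hop): 0.386473, 0.0228571, 0.179775 μs; sum = 0.589106 μs.
Propagation delays (d/s per hop): 0.0161905, 25888.3, 39639.2 μs; sum = 65527.5 μs.
End-to-end = 65500 μs.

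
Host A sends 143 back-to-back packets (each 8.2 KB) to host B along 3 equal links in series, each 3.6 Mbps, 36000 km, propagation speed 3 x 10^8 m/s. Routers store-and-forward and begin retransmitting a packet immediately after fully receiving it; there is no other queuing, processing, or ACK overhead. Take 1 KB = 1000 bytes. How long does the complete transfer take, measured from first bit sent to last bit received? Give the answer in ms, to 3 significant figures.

3000 ms

Per-hop transmission t_tx = L/R = 65600/3600000 = 18.2222 ms.
Per-hop propagation t_prop = 36000000/300000000 = 120 ms.
Pipeline fill: first packet needs 3·t_tx to clear all hops; remaining 142 packets each add one t_tx.
Total = (3+143-1)·t_tx + 3·t_prop = 145·18.2222 + 3·120 = 3000 ms.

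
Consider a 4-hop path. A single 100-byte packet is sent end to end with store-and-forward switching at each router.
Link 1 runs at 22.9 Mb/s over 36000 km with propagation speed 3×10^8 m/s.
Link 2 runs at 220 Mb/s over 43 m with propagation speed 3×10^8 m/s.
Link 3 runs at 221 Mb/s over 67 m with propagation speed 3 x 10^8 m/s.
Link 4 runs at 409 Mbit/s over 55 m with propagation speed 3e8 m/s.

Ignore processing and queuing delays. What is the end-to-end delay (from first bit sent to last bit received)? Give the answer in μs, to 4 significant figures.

L = 100 × 8 = 800 bits.
Transmission delays (L/R per hop): 34.9345, 3.63636, 3.61991, 1.95599 μs; sum = 44.1468 μs.
Propagation delays (d/s per hop): 120000, 0.143333, 0.223333, 0.183333 μs; sum = 120001 μs.
End-to-end = 120000 μs.

120000 μs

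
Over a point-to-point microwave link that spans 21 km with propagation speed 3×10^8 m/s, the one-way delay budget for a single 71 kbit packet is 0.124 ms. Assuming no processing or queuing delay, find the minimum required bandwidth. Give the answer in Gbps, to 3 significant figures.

Propagation delay = 21000 / 300000000 = 0.07 ms.
Transmission budget = 0.124 − 0.07 = 0.054 ms.
R ≥ L / t_tx = 71000 bits / 5.4e-05 s = 1.31 Gbps.

1.31 Gbps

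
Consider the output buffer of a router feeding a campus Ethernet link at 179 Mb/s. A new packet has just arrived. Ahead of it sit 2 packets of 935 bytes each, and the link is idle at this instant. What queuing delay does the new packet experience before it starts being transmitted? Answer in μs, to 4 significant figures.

83.58 μs

Each queued packet: L/R = 7480/179000000 = 41.7877 μs.
2 queued → 83.5754 μs.
Queuing delay = 83.58 μs.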